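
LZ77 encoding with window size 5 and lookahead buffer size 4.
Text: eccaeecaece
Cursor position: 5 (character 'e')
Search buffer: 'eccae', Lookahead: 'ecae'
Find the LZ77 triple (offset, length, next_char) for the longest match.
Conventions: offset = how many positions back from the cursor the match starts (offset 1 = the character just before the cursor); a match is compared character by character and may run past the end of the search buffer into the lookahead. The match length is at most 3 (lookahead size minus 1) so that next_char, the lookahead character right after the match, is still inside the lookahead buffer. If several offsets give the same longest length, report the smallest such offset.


Try each offset into the search buffer:
  offset=1 (pos 4, char 'e'): match length 1
  offset=2 (pos 3, char 'a'): match length 0
  offset=3 (pos 2, char 'c'): match length 0
  offset=4 (pos 1, char 'c'): match length 0
  offset=5 (pos 0, char 'e'): match length 2
Longest match has length 2 at offset 5.
next_char = character at position 5 + 2 = 7 -> 'a'

Best match: offset=5, length=2 (matching 'ec' starting at position 0)
LZ77 triple: (5, 2, 'a')


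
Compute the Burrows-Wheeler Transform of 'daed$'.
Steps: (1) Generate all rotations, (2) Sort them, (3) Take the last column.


Rotations (sorted):
  0: $daed -> last char: d
  1: aed$d -> last char: d
  2: d$dae -> last char: e
  3: daed$ -> last char: $
  4: ed$da -> last char: a


BWT = dde$a


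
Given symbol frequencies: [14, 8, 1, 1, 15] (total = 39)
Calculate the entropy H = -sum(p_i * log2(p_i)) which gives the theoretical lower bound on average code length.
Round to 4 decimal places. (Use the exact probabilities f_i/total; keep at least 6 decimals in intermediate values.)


Per-symbol terms -p_i * log2(p_i) with p_i = f_i/39:
  p = 14/39 = 0.358974: log2(p) = -1.478047, -p*log2(p) = 0.530581
  p = 8/39 = 0.205128: log2(p) = -2.285402, -p*log2(p) = 0.468800
  p = 1/39 = 0.025641: log2(p) = -5.285402, -p*log2(p) = 0.135523
  p = 1/39 = 0.025641: log2(p) = -5.285402, -p*log2(p) = 0.135523
  p = 15/39 = 0.384615: log2(p) = -1.378512, -p*log2(p) = 0.530197
H = 0.530581 + 0.468800 + 0.135523 + 0.135523 + 0.530197 = 1.800624

H = 1.8006 bits/symbol


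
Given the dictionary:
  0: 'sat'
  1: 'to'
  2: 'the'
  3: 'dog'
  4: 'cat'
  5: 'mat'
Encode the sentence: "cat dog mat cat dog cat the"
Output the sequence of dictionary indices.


Look up each word in the dictionary:
  'cat' -> 4
  'dog' -> 3
  'mat' -> 5
  'cat' -> 4
  'dog' -> 3
  'cat' -> 4
  'the' -> 2

Encoded: [4, 3, 5, 4, 3, 4, 2]


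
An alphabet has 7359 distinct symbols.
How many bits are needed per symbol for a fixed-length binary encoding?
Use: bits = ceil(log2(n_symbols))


log2(7359) = 12.8453
Bracket: 2^12 = 4096 < 7359 <= 2^13 = 8192
So ceil(log2(7359)) = 13

bits = ceil(log2(7359)) = ceil(12.8453) = 13 bits


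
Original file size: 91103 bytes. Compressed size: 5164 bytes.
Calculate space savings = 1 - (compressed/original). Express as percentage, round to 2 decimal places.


ratio = compressed/original = 5164/91103 = 0.056683
savings = 1 - ratio = 1 - 0.056683 = 0.943317
as a percentage: 0.943317 * 100 = 94.33%

Space savings = 1 - 5164/91103 = 94.33%


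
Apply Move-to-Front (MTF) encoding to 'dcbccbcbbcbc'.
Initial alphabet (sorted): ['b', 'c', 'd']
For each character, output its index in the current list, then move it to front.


MTF encoding:
'd': index 2 in ['b', 'c', 'd'] -> ['d', 'b', 'c']
'c': index 2 in ['d', 'b', 'c'] -> ['c', 'd', 'b']
'b': index 2 in ['c', 'd', 'b'] -> ['b', 'c', 'd']
'c': index 1 in ['b', 'c', 'd'] -> ['c', 'b', 'd']
'c': index 0 in ['c', 'b', 'd'] -> ['c', 'b', 'd']
'b': index 1 in ['c', 'b', 'd'] -> ['b', 'c', 'd']
'c': index 1 in ['b', 'c', 'd'] -> ['c', 'b', 'd']
'b': index 1 in ['c', 'b', 'd'] -> ['b', 'c', 'd']
'b': index 0 in ['b', 'c', 'd'] -> ['b', 'c', 'd']
'c': index 1 in ['b', 'c', 'd'] -> ['c', 'b', 'd']
'b': index 1 in ['c', 'b', 'd'] -> ['b', 'c', 'd']
'c': index 1 in ['b', 'c', 'd'] -> ['c', 'b', 'd']


Output: [2, 2, 2, 1, 0, 1, 1, 1, 0, 1, 1, 1]


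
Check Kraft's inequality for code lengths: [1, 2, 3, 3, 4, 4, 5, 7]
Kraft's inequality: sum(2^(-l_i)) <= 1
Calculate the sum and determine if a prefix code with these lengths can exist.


Sum = 2^(-1) + 2^(-2) + 2^(-3) + 2^(-3) + 2^(-4) + 2^(-4) + 2^(-5) + 2^(-7)
    = 0.5 + 0.25 + 0.125 + 0.125 + 0.0625 + 0.0625 + 0.03125 + 0.0078125
    = 149/128 = 1.1640625
Since 1.1640625 > 1, Kraft's inequality is NOT satisfied.
A prefix code with these lengths CANNOT exist.

Kraft sum = 1.1640625. Not satisfied.


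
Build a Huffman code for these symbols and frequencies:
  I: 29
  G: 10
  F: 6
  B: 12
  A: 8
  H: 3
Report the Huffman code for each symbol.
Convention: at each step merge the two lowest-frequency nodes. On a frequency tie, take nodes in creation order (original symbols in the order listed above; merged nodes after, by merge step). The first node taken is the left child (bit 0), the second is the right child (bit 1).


Huffman tree construction:
Step 1: Merge H(3) + F(6) = 9
Step 2: Merge A(8) + (H+F)(9) = 17
Step 3: Merge G(10) + B(12) = 22
Step 4: Merge (A+(H+F))(17) + (G+B)(22) = 39
Step 5: Merge I(29) + ((A+(H+F))+(G+B))(39) = 68
Read each symbol's code off the tree from the root (left child = 0, right child = 1).

Codes:
  I: 0 (length 1)
  G: 110 (length 3)
  F: 1011 (length 4)
  B: 111 (length 3)
  A: 100 (length 3)
  H: 1010 (length 4)
Average code length: 155/68 = 2.2794 bits/symbol


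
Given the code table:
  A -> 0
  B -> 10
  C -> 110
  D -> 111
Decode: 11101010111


Decoding:
111 -> D
0 -> A
10 -> B
10 -> B
111 -> D


Result: DABBD


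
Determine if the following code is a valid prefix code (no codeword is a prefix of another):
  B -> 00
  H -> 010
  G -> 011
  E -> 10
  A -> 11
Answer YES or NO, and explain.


Checking each pair (does one codeword prefix another?):
  B='00' vs H='010': no prefix
  B='00' vs G='011': no prefix
  B='00' vs E='10': no prefix
  B='00' vs A='11': no prefix
  H='010' vs B='00': no prefix
  H='010' vs G='011': no prefix
  H='010' vs E='10': no prefix
  H='010' vs A='11': no prefix
  G='011' vs B='00': no prefix
  G='011' vs H='010': no prefix
  G='011' vs E='10': no prefix
  G='011' vs A='11': no prefix
  E='10' vs B='00': no prefix
  E='10' vs H='010': no prefix
  E='10' vs G='011': no prefix
  E='10' vs A='11': no prefix
  A='11' vs B='00': no prefix
  A='11' vs H='010': no prefix
  A='11' vs G='011': no prefix
  A='11' vs E='10': no prefix
No violation found over all pairs.

YES -- this is a valid prefix code. No codeword is a prefix of any other codeword.


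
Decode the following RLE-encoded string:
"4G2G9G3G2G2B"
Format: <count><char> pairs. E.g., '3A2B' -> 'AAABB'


Expanding each <count><char> pair:
  4G -> 'GGGG'
  2G -> 'GG'
  9G -> 'GGGGGGGGG'
  3G -> 'GGG'
  2G -> 'GG'
  2B -> 'BB'

Decoded = GGGGGGGGGGGGGGGGGGGGBB


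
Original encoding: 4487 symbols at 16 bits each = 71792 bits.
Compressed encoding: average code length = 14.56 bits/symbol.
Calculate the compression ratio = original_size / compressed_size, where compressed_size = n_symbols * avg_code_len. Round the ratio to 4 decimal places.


original_size = n_symbols * orig_bits = 4487 * 16 = 71792 bits
compressed_size = n_symbols * avg_code_len = 4487 * 14.56 = 65330.72 bits
ratio = original_size / compressed_size = 71792 / 65330.72 = 1.0989

Compression ratio = 1.0989


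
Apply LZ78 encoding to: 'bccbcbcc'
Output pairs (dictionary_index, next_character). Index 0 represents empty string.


LZ78 encoding steps:
Dictionary: {0: ''}
Step 1: w='' (idx 0), next='b' -> output (0, 'b'), add 'b' as idx 1
Step 2: w='' (idx 0), next='c' -> output (0, 'c'), add 'c' as idx 2
Step 3: w='c' (idx 2), next='b' -> output (2, 'b'), add 'cb' as idx 3
Step 4: w='cb' (idx 3), next='c' -> output (3, 'c'), add 'cbc' as idx 4
Step 5: w='c' (idx 2), end of input -> output (2, '')


Encoded: [(0, 'b'), (0, 'c'), (2, 'b'), (3, 'c'), (2, '')]


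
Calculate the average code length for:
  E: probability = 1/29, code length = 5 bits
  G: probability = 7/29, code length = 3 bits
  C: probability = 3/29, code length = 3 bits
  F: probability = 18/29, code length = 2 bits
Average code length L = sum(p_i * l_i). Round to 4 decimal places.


Weighted contributions p_i * l_i:
  E: (1/29) * 5 = 5/29
  G: (7/29) * 3 = 21/29
  C: (3/29) * 3 = 9/29
  F: (18/29) * 2 = 36/29
Sum = (5 + 21 + 9 + 36)/29 = 71/29

L = 71/29 = 2.4483 bits/symbol


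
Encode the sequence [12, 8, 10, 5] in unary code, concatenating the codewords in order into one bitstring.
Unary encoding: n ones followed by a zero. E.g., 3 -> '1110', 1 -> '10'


Encode each number as n ones followed by a terminating 0:
  12 -> 1111111111110 (13 bits)
  8 -> 111111110 (9 bits)
  10 -> 11111111110 (11 bits)
  5 -> 111110 (6 bits)
Total length = 13 + 9 + 11 + 6 = 39 bits.

Unary([12, 8, 10, 5]) = 111111111111011111111011111111110111110 (39 bits)


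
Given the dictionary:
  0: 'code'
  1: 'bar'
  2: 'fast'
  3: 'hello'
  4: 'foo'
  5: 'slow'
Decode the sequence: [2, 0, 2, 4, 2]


Look up each index in the dictionary:
  2 -> 'fast'
  0 -> 'code'
  2 -> 'fast'
  4 -> 'foo'
  2 -> 'fast'

Decoded: "fast code fast foo fast"


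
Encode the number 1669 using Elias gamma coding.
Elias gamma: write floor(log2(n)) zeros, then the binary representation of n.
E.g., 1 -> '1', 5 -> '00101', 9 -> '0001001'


num_bits = floor(log2(1669)) + 1 = 11
leading_zeros = num_bits - 1 = 10
binary(1669) = 11010000101

Elias gamma(1669) = '0000000000' + '11010000101' = 000000000011010000101 (21 bits)


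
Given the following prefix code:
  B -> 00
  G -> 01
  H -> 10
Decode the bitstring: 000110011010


Decoding step by step:
Bits 00 -> B
Bits 01 -> G
Bits 10 -> H
Bits 01 -> G
Bits 10 -> H
Bits 10 -> H


Decoded message: BGHGHH


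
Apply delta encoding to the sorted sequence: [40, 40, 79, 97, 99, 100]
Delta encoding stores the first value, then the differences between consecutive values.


First value: 40
Deltas:
  40 - 40 = 0
  79 - 40 = 39
  97 - 79 = 18
  99 - 97 = 2
  100 - 99 = 1


Delta encoded: [40, 0, 39, 18, 2, 1]


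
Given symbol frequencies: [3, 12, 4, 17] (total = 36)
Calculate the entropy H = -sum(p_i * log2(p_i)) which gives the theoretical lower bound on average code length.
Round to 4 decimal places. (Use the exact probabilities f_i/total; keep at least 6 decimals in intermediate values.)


Per-symbol terms -p_i * log2(p_i) with p_i = f_i/36:
  p = 3/36 = 0.083333: log2(p) = -3.584963, -p*log2(p) = 0.298747
  p = 12/36 = 0.333333: log2(p) = -1.584963, -p*log2(p) = 0.528321
  p = 4/36 = 0.111111: log2(p) = -3.169925, -p*log2(p) = 0.352214
  p = 17/36 = 0.472222: log2(p) = -1.082462, -p*log2(p) = 0.511163
H = 0.298747 + 0.528321 + 0.352214 + 0.511163 = 1.690445

H = 1.6904 bits/symbol


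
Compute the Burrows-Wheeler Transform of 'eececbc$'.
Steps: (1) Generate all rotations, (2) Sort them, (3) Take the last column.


Rotations (sorted):
  0: $eececbc -> last char: c
  1: bc$eecec -> last char: c
  2: c$eececb -> last char: b
  3: cbc$eece -> last char: e
  4: cecbc$ee -> last char: e
  5: ecbc$eec -> last char: c
  6: ececbc$e -> last char: e
  7: eececbc$ -> last char: $


BWT = ccbeece$


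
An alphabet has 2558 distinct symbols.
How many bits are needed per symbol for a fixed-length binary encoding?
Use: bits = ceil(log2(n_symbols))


log2(2558) = 11.3208
Bracket: 2^11 = 2048 < 2558 <= 2^12 = 4096
So ceil(log2(2558)) = 12

bits = ceil(log2(2558)) = ceil(11.3208) = 12 bits


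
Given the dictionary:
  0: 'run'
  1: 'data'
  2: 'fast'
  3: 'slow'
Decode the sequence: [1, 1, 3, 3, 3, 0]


Look up each index in the dictionary:
  1 -> 'data'
  1 -> 'data'
  3 -> 'slow'
  3 -> 'slow'
  3 -> 'slow'
  0 -> 'run'

Decoded: "data data slow slow slow run"


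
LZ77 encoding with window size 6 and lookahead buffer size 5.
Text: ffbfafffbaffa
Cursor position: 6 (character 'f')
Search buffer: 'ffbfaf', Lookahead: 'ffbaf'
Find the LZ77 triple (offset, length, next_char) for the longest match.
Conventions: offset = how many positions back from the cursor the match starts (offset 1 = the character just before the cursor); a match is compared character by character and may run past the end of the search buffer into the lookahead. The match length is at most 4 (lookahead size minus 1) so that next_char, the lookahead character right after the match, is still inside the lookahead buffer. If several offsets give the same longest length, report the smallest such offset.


Try each offset into the search buffer:
  offset=1 (pos 5, char 'f'): match length 2
  offset=2 (pos 4, char 'a'): match length 0
  offset=3 (pos 3, char 'f'): match length 1
  offset=4 (pos 2, char 'b'): match length 0
  offset=5 (pos 1, char 'f'): match length 1
  offset=6 (pos 0, char 'f'): match length 3
Longest match has length 3 at offset 6.
next_char = character at position 6 + 3 = 9 -> 'a'

Best match: offset=6, length=3 (matching 'ffb' starting at position 0)
LZ77 triple: (6, 3, 'a')


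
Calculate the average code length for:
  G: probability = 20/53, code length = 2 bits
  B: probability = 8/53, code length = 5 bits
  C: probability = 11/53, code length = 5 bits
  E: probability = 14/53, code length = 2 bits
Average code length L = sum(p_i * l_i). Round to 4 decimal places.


Weighted contributions p_i * l_i:
  G: (20/53) * 2 = 40/53
  B: (8/53) * 5 = 40/53
  C: (11/53) * 5 = 55/53
  E: (14/53) * 2 = 28/53
Sum = (40 + 40 + 55 + 28)/53 = 163/53

L = 163/53 = 3.0755 bits/symbol


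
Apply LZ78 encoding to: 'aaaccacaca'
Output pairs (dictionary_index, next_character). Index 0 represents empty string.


LZ78 encoding steps:
Dictionary: {0: ''}
Step 1: w='' (idx 0), next='a' -> output (0, 'a'), add 'a' as idx 1
Step 2: w='a' (idx 1), next='a' -> output (1, 'a'), add 'aa' as idx 2
Step 3: w='' (idx 0), next='c' -> output (0, 'c'), add 'c' as idx 3
Step 4: w='c' (idx 3), next='a' -> output (3, 'a'), add 'ca' as idx 4
Step 5: w='ca' (idx 4), next='c' -> output (4, 'c'), add 'cac' as idx 5
Step 6: w='a' (idx 1), end of input -> output (1, '')


Encoded: [(0, 'a'), (1, 'a'), (0, 'c'), (3, 'a'), (4, 'c'), (1, '')]


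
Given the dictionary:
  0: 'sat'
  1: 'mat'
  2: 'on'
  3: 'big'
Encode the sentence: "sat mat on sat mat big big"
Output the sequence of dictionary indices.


Look up each word in the dictionary:
  'sat' -> 0
  'mat' -> 1
  'on' -> 2
  'sat' -> 0
  'mat' -> 1
  'big' -> 3
  'big' -> 3

Encoded: [0, 1, 2, 0, 1, 3, 3]


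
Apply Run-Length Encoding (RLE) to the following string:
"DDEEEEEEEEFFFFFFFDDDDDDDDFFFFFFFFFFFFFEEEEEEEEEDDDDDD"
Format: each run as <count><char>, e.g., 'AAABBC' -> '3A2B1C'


Scanning runs left to right:
  i=0: run of 'D' x 2 -> '2D'
  i=2: run of 'E' x 8 -> '8E'
  i=10: run of 'F' x 7 -> '7F'
  i=17: run of 'D' x 8 -> '8D'
  i=25: run of 'F' x 13 -> '13F'
  i=38: run of 'E' x 9 -> '9E'
  i=47: run of 'D' x 6 -> '6D'

RLE = 2D8E7F8D13F9E6D


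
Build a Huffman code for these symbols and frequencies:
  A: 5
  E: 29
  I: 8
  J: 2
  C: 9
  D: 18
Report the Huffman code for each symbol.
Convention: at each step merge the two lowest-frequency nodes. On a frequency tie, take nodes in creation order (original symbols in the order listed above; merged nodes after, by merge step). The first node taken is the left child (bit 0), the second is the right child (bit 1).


Huffman tree construction:
Step 1: Merge J(2) + A(5) = 7
Step 2: Merge (J+A)(7) + I(8) = 15
Step 3: Merge C(9) + ((J+A)+I)(15) = 24
Step 4: Merge D(18) + (C+((J+A)+I))(24) = 42
Step 5: Merge E(29) + (D+(C+((J+A)+I)))(42) = 71
Read each symbol's code off the tree from the root (left child = 0, right child = 1).

Codes:
  A: 11101 (length 5)
  E: 0 (length 1)
  I: 1111 (length 4)
  J: 11100 (length 5)
  C: 110 (length 3)
  D: 10 (length 2)
Average code length: 159/71 = 2.2394 bits/symbol


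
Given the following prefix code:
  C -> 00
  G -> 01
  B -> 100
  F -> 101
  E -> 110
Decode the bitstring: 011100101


Decoding step by step:
Bits 01 -> G
Bits 110 -> E
Bits 01 -> G
Bits 01 -> G


Decoded message: GEGG


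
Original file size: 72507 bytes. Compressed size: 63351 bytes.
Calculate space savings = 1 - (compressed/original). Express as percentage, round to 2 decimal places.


ratio = compressed/original = 63351/72507 = 0.873723
savings = 1 - ratio = 1 - 0.873723 = 0.126277
as a percentage: 0.126277 * 100 = 12.63%

Space savings = 1 - 63351/72507 = 12.63%


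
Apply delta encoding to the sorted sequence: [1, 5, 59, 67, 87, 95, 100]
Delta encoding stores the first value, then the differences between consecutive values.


First value: 1
Deltas:
  5 - 1 = 4
  59 - 5 = 54
  67 - 59 = 8
  87 - 67 = 20
  95 - 87 = 8
  100 - 95 = 5


Delta encoded: [1, 4, 54, 8, 20, 8, 5]


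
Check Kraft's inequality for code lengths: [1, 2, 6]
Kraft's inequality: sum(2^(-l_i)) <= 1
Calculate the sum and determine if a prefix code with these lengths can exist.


Sum = 2^(-1) + 2^(-2) + 2^(-6)
    = 0.5 + 0.25 + 0.015625
    = 49/64 = 0.765625
Since 0.765625 <= 1, Kraft's inequality IS satisfied.
A prefix code with these lengths CAN exist.

Kraft sum = 0.765625. Satisfied.


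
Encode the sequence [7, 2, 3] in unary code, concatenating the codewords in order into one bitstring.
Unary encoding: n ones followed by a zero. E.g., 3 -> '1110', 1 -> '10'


Encode each number as n ones followed by a terminating 0:
  7 -> 11111110 (8 bits)
  2 -> 110 (3 bits)
  3 -> 1110 (4 bits)
Total length = 8 + 3 + 4 = 15 bits.

Unary([7, 2, 3]) = 111111101101110 (15 bits)


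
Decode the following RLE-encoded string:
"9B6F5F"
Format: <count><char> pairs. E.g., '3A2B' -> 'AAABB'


Expanding each <count><char> pair:
  9B -> 'BBBBBBBBB'
  6F -> 'FFFFFF'
  5F -> 'FFFFF'

Decoded = BBBBBBBBBFFFFFFFFFFF


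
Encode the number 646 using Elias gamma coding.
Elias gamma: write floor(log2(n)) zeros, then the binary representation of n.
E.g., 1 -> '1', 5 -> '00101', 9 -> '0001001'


num_bits = floor(log2(646)) + 1 = 10
leading_zeros = num_bits - 1 = 9
binary(646) = 1010000110

Elias gamma(646) = '000000000' + '1010000110' = 0000000001010000110 (19 bits)


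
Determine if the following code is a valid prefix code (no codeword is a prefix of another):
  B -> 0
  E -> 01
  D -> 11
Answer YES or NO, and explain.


Checking each pair (does one codeword prefix another?):
  B='0' vs E='01': prefix -- VIOLATION

NO -- this is NOT a valid prefix code. B (0) is a prefix of E (01).


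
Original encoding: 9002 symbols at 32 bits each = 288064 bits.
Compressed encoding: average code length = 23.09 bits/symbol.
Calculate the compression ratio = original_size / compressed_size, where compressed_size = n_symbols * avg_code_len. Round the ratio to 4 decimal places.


original_size = n_symbols * orig_bits = 9002 * 32 = 288064 bits
compressed_size = n_symbols * avg_code_len = 9002 * 23.09 = 207856.18 bits
ratio = original_size / compressed_size = 288064 / 207856.18 = 1.3859

Compression ratio = 1.3859


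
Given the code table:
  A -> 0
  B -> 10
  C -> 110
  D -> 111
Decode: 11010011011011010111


Decoding:
110 -> C
10 -> B
0 -> A
110 -> C
110 -> C
110 -> C
10 -> B
111 -> D


Result: CBACCCBD


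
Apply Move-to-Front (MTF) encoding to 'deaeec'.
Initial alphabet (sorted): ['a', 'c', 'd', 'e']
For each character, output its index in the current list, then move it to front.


MTF encoding:
'd': index 2 in ['a', 'c', 'd', 'e'] -> ['d', 'a', 'c', 'e']
'e': index 3 in ['d', 'a', 'c', 'e'] -> ['e', 'd', 'a', 'c']
'a': index 2 in ['e', 'd', 'a', 'c'] -> ['a', 'e', 'd', 'c']
'e': index 1 in ['a', 'e', 'd', 'c'] -> ['e', 'a', 'd', 'c']
'e': index 0 in ['e', 'a', 'd', 'c'] -> ['e', 'a', 'd', 'c']
'c': index 3 in ['e', 'a', 'd', 'c'] -> ['c', 'e', 'a', 'd']


Output: [2, 3, 2, 1, 0, 3]


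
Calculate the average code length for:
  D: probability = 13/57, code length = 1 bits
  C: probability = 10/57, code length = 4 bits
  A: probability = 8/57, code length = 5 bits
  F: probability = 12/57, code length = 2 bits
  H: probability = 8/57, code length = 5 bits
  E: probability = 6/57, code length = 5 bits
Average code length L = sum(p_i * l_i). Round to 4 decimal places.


Weighted contributions p_i * l_i:
  D: (13/57) * 1 = 13/57
  C: (10/57) * 4 = 40/57
  A: (8/57) * 5 = 40/57
  F: (12/57) * 2 = 24/57
  H: (8/57) * 5 = 40/57
  E: (6/57) * 5 = 30/57
Sum = (13 + 40 + 40 + 24 + 40 + 30)/57 = 187/57

L = 187/57 = 3.2807 bits/symbol


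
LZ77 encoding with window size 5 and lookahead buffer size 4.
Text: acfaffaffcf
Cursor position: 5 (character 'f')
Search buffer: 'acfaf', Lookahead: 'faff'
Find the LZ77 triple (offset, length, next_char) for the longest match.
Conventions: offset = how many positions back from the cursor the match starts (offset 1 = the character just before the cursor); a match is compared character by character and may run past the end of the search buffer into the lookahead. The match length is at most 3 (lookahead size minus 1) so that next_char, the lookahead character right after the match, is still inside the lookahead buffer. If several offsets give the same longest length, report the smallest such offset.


Try each offset into the search buffer:
  offset=1 (pos 4, char 'f'): match length 1
  offset=2 (pos 3, char 'a'): match length 0
  offset=3 (pos 2, char 'f'): match length 3
  offset=4 (pos 1, char 'c'): match length 0
  offset=5 (pos 0, char 'a'): match length 0
Longest match has length 3 at offset 3.
next_char = character at position 5 + 3 = 8 -> 'f'

Best match: offset=3, length=3 (matching 'faf' starting at position 2)
LZ77 triple: (3, 3, 'f')


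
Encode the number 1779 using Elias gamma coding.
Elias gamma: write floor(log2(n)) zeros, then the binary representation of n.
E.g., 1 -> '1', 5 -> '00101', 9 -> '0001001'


num_bits = floor(log2(1779)) + 1 = 11
leading_zeros = num_bits - 1 = 10
binary(1779) = 11011110011

Elias gamma(1779) = '0000000000' + '11011110011' = 000000000011011110011 (21 bits)


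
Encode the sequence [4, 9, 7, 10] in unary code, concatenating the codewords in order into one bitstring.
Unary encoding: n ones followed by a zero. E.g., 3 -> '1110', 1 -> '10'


Encode each number as n ones followed by a terminating 0:
  4 -> 11110 (5 bits)
  9 -> 1111111110 (10 bits)
  7 -> 11111110 (8 bits)
  10 -> 11111111110 (11 bits)
Total length = 5 + 10 + 8 + 11 = 34 bits.

Unary([4, 9, 7, 10]) = 1111011111111101111111011111111110 (34 bits)


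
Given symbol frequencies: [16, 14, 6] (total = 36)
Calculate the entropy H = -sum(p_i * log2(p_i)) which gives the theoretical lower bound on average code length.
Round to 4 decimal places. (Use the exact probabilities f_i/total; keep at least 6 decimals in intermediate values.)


Per-symbol terms -p_i * log2(p_i) with p_i = f_i/36:
  p = 16/36 = 0.444444: log2(p) = -1.169925, -p*log2(p) = 0.519967
  p = 14/36 = 0.388889: log2(p) = -1.362570, -p*log2(p) = 0.529888
  p = 6/36 = 0.166667: log2(p) = -2.584963, -p*log2(p) = 0.430827
H = 0.519967 + 0.529888 + 0.430827 = 1.480682

H = 1.4807 bits/symbol


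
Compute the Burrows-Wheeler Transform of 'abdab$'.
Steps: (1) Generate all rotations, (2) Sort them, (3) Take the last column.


Rotations (sorted):
  0: $abdab -> last char: b
  1: ab$abd -> last char: d
  2: abdab$ -> last char: $
  3: b$abda -> last char: a
  4: bdab$a -> last char: a
  5: dab$ab -> last char: b


BWT = bd$aab


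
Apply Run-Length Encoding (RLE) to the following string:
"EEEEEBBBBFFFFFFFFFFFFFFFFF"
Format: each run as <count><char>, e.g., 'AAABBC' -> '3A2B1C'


Scanning runs left to right:
  i=0: run of 'E' x 5 -> '5E'
  i=5: run of 'B' x 4 -> '4B'
  i=9: run of 'F' x 17 -> '17F'

RLE = 5E4B17F


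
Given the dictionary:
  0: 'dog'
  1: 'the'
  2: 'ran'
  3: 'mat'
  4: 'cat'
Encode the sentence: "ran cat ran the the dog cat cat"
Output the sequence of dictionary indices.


Look up each word in the dictionary:
  'ran' -> 2
  'cat' -> 4
  'ran' -> 2
  'the' -> 1
  'the' -> 1
  'dog' -> 0
  'cat' -> 4
  'cat' -> 4

Encoded: [2, 4, 2, 1, 1, 0, 4, 4]


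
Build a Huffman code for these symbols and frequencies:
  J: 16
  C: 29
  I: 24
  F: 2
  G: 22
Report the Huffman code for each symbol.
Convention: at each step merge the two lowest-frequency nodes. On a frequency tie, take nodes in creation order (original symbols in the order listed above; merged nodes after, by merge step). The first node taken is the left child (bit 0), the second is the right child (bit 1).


Huffman tree construction:
Step 1: Merge F(2) + J(16) = 18
Step 2: Merge (F+J)(18) + G(22) = 40
Step 3: Merge I(24) + C(29) = 53
Step 4: Merge ((F+J)+G)(40) + (I+C)(53) = 93
Read each symbol's code off the tree from the root (left child = 0, right child = 1).

Codes:
  J: 001 (length 3)
  C: 11 (length 2)
  I: 10 (length 2)
  F: 000 (length 3)
  G: 01 (length 2)
Average code length: 204/93 = 2.1935 bits/symbol


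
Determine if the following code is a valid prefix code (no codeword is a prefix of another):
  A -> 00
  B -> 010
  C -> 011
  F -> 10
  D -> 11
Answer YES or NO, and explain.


Checking each pair (does one codeword prefix another?):
  A='00' vs B='010': no prefix
  A='00' vs C='011': no prefix
  A='00' vs F='10': no prefix
  A='00' vs D='11': no prefix
  B='010' vs A='00': no prefix
  B='010' vs C='011': no prefix
  B='010' vs F='10': no prefix
  B='010' vs D='11': no prefix
  C='011' vs A='00': no prefix
  C='011' vs B='010': no prefix
  C='011' vs F='10': no prefix
  C='011' vs D='11': no prefix
  F='10' vs A='00': no prefix
  F='10' vs B='010': no prefix
  F='10' vs C='011': no prefix
  F='10' vs D='11': no prefix
  D='11' vs A='00': no prefix
  D='11' vs B='010': no prefix
  D='11' vs C='011': no prefix
  D='11' vs F='10': no prefix
No violation found over all pairs.

YES -- this is a valid prefix code. No codeword is a prefix of any other codeword.


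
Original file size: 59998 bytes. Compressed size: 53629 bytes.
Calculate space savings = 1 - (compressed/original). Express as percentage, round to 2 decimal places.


ratio = compressed/original = 53629/59998 = 0.893846
savings = 1 - ratio = 1 - 0.893846 = 0.106154
as a percentage: 0.106154 * 100 = 10.62%

Space savings = 1 - 53629/59998 = 10.62%


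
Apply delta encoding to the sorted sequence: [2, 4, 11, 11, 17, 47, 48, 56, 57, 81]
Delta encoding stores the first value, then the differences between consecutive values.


First value: 2
Deltas:
  4 - 2 = 2
  11 - 4 = 7
  11 - 11 = 0
  17 - 11 = 6
  47 - 17 = 30
  48 - 47 = 1
  56 - 48 = 8
  57 - 56 = 1
  81 - 57 = 24


Delta encoded: [2, 2, 7, 0, 6, 30, 1, 8, 1, 24]


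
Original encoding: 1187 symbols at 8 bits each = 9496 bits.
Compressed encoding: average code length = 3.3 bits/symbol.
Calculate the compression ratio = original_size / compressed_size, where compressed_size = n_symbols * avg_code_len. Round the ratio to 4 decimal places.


original_size = n_symbols * orig_bits = 1187 * 8 = 9496 bits
compressed_size = n_symbols * avg_code_len = 1187 * 3.3 = 3917.1 bits
ratio = original_size / compressed_size = 9496 / 3917.1 = 2.4242

Compression ratio = 2.4242


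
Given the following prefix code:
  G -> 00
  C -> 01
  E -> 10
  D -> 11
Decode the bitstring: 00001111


Decoding step by step:
Bits 00 -> G
Bits 00 -> G
Bits 11 -> D
Bits 11 -> D


Decoded message: GGDD


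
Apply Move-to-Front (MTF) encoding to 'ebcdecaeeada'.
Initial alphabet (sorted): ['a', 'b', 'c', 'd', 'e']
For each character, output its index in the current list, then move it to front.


MTF encoding:
'e': index 4 in ['a', 'b', 'c', 'd', 'e'] -> ['e', 'a', 'b', 'c', 'd']
'b': index 2 in ['e', 'a', 'b', 'c', 'd'] -> ['b', 'e', 'a', 'c', 'd']
'c': index 3 in ['b', 'e', 'a', 'c', 'd'] -> ['c', 'b', 'e', 'a', 'd']
'd': index 4 in ['c', 'b', 'e', 'a', 'd'] -> ['d', 'c', 'b', 'e', 'a']
'e': index 3 in ['d', 'c', 'b', 'e', 'a'] -> ['e', 'd', 'c', 'b', 'a']
'c': index 2 in ['e', 'd', 'c', 'b', 'a'] -> ['c', 'e', 'd', 'b', 'a']
'a': index 4 in ['c', 'e', 'd', 'b', 'a'] -> ['a', 'c', 'e', 'd', 'b']
'e': index 2 in ['a', 'c', 'e', 'd', 'b'] -> ['e', 'a', 'c', 'd', 'b']
'e': index 0 in ['e', 'a', 'c', 'd', 'b'] -> ['e', 'a', 'c', 'd', 'b']
'a': index 1 in ['e', 'a', 'c', 'd', 'b'] -> ['a', 'e', 'c', 'd', 'b']
'd': index 3 in ['a', 'e', 'c', 'd', 'b'] -> ['d', 'a', 'e', 'c', 'b']
'a': index 1 in ['d', 'a', 'e', 'c', 'b'] -> ['a', 'd', 'e', 'c', 'b']


Output: [4, 2, 3, 4, 3, 2, 4, 2, 0, 1, 3, 1]


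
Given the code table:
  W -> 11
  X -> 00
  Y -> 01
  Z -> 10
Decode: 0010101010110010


Decoding:
00 -> X
10 -> Z
10 -> Z
10 -> Z
10 -> Z
11 -> W
00 -> X
10 -> Z


Result: XZZZZWXZ


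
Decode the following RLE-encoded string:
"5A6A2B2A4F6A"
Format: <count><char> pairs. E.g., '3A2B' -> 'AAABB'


Expanding each <count><char> pair:
  5A -> 'AAAAA'
  6A -> 'AAAAAA'
  2B -> 'BB'
  2A -> 'AA'
  4F -> 'FFFF'
  6A -> 'AAAAAA'

Decoded = AAAAAAAAAAABBAAFFFFAAAAAA


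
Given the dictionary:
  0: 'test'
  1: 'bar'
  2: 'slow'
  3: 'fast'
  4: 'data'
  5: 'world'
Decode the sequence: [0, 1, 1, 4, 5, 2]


Look up each index in the dictionary:
  0 -> 'test'
  1 -> 'bar'
  1 -> 'bar'
  4 -> 'data'
  5 -> 'world'
  2 -> 'slow'

Decoded: "test bar bar data world slow"


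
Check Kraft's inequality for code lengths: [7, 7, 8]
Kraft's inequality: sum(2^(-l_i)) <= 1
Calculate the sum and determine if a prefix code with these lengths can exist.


Sum = 2^(-7) + 2^(-7) + 2^(-8)
    = 0.0078125 + 0.0078125 + 0.00390625
    = 5/256 = 0.01953125
Since 0.01953125 <= 1, Kraft's inequality IS satisfied.
A prefix code with these lengths CAN exist.

Kraft sum = 0.01953125. Satisfied.


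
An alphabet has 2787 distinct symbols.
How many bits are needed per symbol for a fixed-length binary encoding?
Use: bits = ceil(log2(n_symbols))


log2(2787) = 11.4445
Bracket: 2^11 = 2048 < 2787 <= 2^12 = 4096
So ceil(log2(2787)) = 12

bits = ceil(log2(2787)) = ceil(11.4445) = 12 bits


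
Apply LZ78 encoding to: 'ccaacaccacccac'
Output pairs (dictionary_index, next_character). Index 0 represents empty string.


LZ78 encoding steps:
Dictionary: {0: ''}
Step 1: w='' (idx 0), next='c' -> output (0, 'c'), add 'c' as idx 1
Step 2: w='c' (idx 1), next='a' -> output (1, 'a'), add 'ca' as idx 2
Step 3: w='' (idx 0), next='a' -> output (0, 'a'), add 'a' as idx 3
Step 4: w='ca' (idx 2), next='c' -> output (2, 'c'), add 'cac' as idx 4
Step 5: w='cac' (idx 4), next='c' -> output (4, 'c'), add 'cacc' as idx 5
Step 6: w='cac' (idx 4), end of input -> output (4, '')


Encoded: [(0, 'c'), (1, 'a'), (0, 'a'), (2, 'c'), (4, 'c'), (4, '')]


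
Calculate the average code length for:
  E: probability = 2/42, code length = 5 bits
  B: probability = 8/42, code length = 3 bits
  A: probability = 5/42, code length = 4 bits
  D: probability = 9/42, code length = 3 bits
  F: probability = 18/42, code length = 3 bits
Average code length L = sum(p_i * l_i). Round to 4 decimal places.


Weighted contributions p_i * l_i:
  E: (2/42) * 5 = 10/42
  B: (8/42) * 3 = 24/42
  A: (5/42) * 4 = 20/42
  D: (9/42) * 3 = 27/42
  F: (18/42) * 3 = 54/42
Sum = (10 + 24 + 20 + 27 + 54)/42 = 135/42

L = 135/42 = 3.2143 bits/symbol


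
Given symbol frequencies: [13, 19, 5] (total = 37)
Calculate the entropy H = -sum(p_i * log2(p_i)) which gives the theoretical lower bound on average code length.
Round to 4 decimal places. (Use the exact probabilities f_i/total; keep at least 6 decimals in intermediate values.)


Per-symbol terms -p_i * log2(p_i) with p_i = f_i/37:
  p = 13/37 = 0.351351: log2(p) = -1.509014, -p*log2(p) = 0.530194
  p = 19/37 = 0.513514: log2(p) = -0.961526, -p*log2(p) = 0.493757
  p = 5/37 = 0.135135: log2(p) = -2.887525, -p*log2(p) = 0.390206
H = 0.530194 + 0.493757 + 0.390206 = 1.414157

H = 1.4142 bits/symbol


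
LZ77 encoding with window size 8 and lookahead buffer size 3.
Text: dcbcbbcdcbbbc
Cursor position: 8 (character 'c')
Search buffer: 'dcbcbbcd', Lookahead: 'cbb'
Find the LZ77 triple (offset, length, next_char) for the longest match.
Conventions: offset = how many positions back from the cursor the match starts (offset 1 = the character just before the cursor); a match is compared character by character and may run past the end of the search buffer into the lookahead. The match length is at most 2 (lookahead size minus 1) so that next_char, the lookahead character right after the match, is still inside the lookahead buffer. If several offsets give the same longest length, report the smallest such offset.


Try each offset into the search buffer:
  offset=1 (pos 7, char 'd'): match length 0
  offset=2 (pos 6, char 'c'): match length 1
  offset=3 (pos 5, char 'b'): match length 0
  offset=4 (pos 4, char 'b'): match length 0
  offset=5 (pos 3, char 'c'): match length 2
  offset=6 (pos 2, char 'b'): match length 0
  offset=7 (pos 1, char 'c'): match length 2
  offset=8 (pos 0, char 'd'): match length 0
Longest match has length 2, found at offsets 5, 7; take the smallest, offset 5.
next_char = character at position 8 + 2 = 10 -> 'b'

Best match: offset=5, length=2 (matching 'cb' starting at position 3)
LZ77 triple: (5, 2, 'b')


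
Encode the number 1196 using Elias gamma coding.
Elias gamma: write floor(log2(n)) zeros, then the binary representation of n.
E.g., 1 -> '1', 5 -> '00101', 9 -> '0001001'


num_bits = floor(log2(1196)) + 1 = 11
leading_zeros = num_bits - 1 = 10
binary(1196) = 10010101100

Elias gamma(1196) = '0000000000' + '10010101100' = 000000000010010101100 (21 bits)


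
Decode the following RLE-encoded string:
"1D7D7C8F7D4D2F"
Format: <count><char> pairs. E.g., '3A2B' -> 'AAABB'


Expanding each <count><char> pair:
  1D -> 'D'
  7D -> 'DDDDDDD'
  7C -> 'CCCCCCC'
  8F -> 'FFFFFFFF'
  7D -> 'DDDDDDD'
  4D -> 'DDDD'
  2F -> 'FF'

Decoded = DDDDDDDDCCCCCCCFFFFFFFFDDDDDDDDDDDFF


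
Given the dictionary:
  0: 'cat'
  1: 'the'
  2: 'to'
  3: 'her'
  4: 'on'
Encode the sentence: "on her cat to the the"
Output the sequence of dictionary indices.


Look up each word in the dictionary:
  'on' -> 4
  'her' -> 3
  'cat' -> 0
  'to' -> 2
  'the' -> 1
  'the' -> 1

Encoded: [4, 3, 0, 2, 1, 1]


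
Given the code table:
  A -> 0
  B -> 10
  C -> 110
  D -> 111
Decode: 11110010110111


Decoding:
111 -> D
10 -> B
0 -> A
10 -> B
110 -> C
111 -> D


Result: DBABCD


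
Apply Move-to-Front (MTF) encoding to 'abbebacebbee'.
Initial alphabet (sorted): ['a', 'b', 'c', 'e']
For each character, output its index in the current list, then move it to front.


MTF encoding:
'a': index 0 in ['a', 'b', 'c', 'e'] -> ['a', 'b', 'c', 'e']
'b': index 1 in ['a', 'b', 'c', 'e'] -> ['b', 'a', 'c', 'e']
'b': index 0 in ['b', 'a', 'c', 'e'] -> ['b', 'a', 'c', 'e']
'e': index 3 in ['b', 'a', 'c', 'e'] -> ['e', 'b', 'a', 'c']
'b': index 1 in ['e', 'b', 'a', 'c'] -> ['b', 'e', 'a', 'c']
'a': index 2 in ['b', 'e', 'a', 'c'] -> ['a', 'b', 'e', 'c']
'c': index 3 in ['a', 'b', 'e', 'c'] -> ['c', 'a', 'b', 'e']
'e': index 3 in ['c', 'a', 'b', 'e'] -> ['e', 'c', 'a', 'b']
'b': index 3 in ['e', 'c', 'a', 'b'] -> ['b', 'e', 'c', 'a']
'b': index 0 in ['b', 'e', 'c', 'a'] -> ['b', 'e', 'c', 'a']
'e': index 1 in ['b', 'e', 'c', 'a'] -> ['e', 'b', 'c', 'a']
'e': index 0 in ['e', 'b', 'c', 'a'] -> ['e', 'b', 'c', 'a']


Output: [0, 1, 0, 3, 1, 2, 3, 3, 3, 0, 1, 0]


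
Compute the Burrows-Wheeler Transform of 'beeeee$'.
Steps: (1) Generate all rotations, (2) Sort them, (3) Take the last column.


Rotations (sorted):
  0: $beeeee -> last char: e
  1: beeeee$ -> last char: $
  2: e$beeee -> last char: e
  3: ee$beee -> last char: e
  4: eee$bee -> last char: e
  5: eeee$be -> last char: e
  6: eeeee$b -> last char: b


BWT = e$eeeeb


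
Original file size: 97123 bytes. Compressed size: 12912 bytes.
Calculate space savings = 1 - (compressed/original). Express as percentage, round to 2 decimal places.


ratio = compressed/original = 12912/97123 = 0.132945
savings = 1 - ratio = 1 - 0.132945 = 0.867055
as a percentage: 0.867055 * 100 = 86.71%

Space savings = 1 - 12912/97123 = 86.71%


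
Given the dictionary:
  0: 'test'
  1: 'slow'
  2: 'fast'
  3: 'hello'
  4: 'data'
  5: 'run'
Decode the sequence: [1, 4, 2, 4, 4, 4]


Look up each index in the dictionary:
  1 -> 'slow'
  4 -> 'data'
  2 -> 'fast'
  4 -> 'data'
  4 -> 'data'
  4 -> 'data'

Decoded: "slow data fast data data data"


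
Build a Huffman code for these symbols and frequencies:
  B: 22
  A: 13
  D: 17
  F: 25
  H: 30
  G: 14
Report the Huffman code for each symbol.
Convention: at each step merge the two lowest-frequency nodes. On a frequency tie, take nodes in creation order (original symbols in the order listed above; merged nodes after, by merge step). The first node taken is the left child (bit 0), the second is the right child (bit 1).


Huffman tree construction:
Step 1: Merge A(13) + G(14) = 27
Step 2: Merge D(17) + B(22) = 39
Step 3: Merge F(25) + (A+G)(27) = 52
Step 4: Merge H(30) + (D+B)(39) = 69
Step 5: Merge (F+(A+G))(52) + (H+(D+B))(69) = 121
Read each symbol's code off the tree from the root (left child = 0, right child = 1).

Codes:
  B: 111 (length 3)
  A: 010 (length 3)
  D: 110 (length 3)
  F: 00 (length 2)
  H: 10 (length 2)
  G: 011 (length 3)
Average code length: 308/121 = 2.5455 bits/symbol


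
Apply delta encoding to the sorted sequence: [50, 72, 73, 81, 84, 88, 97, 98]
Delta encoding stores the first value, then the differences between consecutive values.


First value: 50
Deltas:
  72 - 50 = 22
  73 - 72 = 1
  81 - 73 = 8
  84 - 81 = 3
  88 - 84 = 4
  97 - 88 = 9
  98 - 97 = 1


Delta encoded: [50, 22, 1, 8, 3, 4, 9, 1]


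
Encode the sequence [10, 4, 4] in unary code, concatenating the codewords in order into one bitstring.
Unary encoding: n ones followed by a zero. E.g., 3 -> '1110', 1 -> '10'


Encode each number as n ones followed by a terminating 0:
  10 -> 11111111110 (11 bits)
  4 -> 11110 (5 bits)
  4 -> 11110 (5 bits)
Total length = 11 + 5 + 5 = 21 bits.

Unary([10, 4, 4]) = 111111111101111011110 (21 bits)


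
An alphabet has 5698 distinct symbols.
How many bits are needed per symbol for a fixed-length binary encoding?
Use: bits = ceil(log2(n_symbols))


log2(5698) = 12.4762
Bracket: 2^12 = 4096 < 5698 <= 2^13 = 8192
So ceil(log2(5698)) = 13

bits = ceil(log2(5698)) = ceil(12.4762) = 13 bits


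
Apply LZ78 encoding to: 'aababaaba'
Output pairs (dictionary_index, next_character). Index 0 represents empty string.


LZ78 encoding steps:
Dictionary: {0: ''}
Step 1: w='' (idx 0), next='a' -> output (0, 'a'), add 'a' as idx 1
Step 2: w='a' (idx 1), next='b' -> output (1, 'b'), add 'ab' as idx 2
Step 3: w='ab' (idx 2), next='a' -> output (2, 'a'), add 'aba' as idx 3
Step 4: w='aba' (idx 3), end of input -> output (3, '')


Encoded: [(0, 'a'), (1, 'b'), (2, 'a'), (3, '')]


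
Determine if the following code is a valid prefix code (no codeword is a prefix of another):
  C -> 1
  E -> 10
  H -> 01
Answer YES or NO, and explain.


Checking each pair (does one codeword prefix another?):
  C='1' vs E='10': prefix -- VIOLATION

NO -- this is NOT a valid prefix code. C (1) is a prefix of E (10).


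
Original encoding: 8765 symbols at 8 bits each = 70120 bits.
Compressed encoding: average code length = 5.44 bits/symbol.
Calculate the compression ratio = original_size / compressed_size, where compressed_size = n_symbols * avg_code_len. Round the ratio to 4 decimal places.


original_size = n_symbols * orig_bits = 8765 * 8 = 70120 bits
compressed_size = n_symbols * avg_code_len = 8765 * 5.44 = 47681.6 bits
ratio = original_size / compressed_size = 70120 / 47681.6 = 1.4706

Compression ratio = 1.4706


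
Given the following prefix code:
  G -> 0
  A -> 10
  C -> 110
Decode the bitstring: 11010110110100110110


Decoding step by step:
Bits 110 -> C
Bits 10 -> A
Bits 110 -> C
Bits 110 -> C
Bits 10 -> A
Bits 0 -> G
Bits 110 -> C
Bits 110 -> C


Decoded message: CACCAGCC


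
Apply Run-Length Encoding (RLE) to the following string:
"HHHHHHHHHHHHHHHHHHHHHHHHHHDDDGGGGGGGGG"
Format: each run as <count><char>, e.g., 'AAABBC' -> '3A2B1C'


Scanning runs left to right:
  i=0: run of 'H' x 26 -> '26H'
  i=26: run of 'D' x 3 -> '3D'
  i=29: run of 'G' x 9 -> '9G'

RLE = 26H3D9G
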